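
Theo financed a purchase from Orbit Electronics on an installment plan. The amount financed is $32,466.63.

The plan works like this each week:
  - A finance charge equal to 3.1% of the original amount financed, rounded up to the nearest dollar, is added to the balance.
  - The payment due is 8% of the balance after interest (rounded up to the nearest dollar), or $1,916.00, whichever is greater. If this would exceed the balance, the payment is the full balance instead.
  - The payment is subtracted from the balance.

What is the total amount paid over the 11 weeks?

$23,973.00

Week 1: opening $32,466.63; interest $1,007.00 → $33,473.63; payment $2,678.00; balance $30,795.63
Week 2: opening $30,795.63; interest $1,007.00 → $31,802.63; payment $2,545.00; balance $29,257.63
Week 3: opening $29,257.63; interest $1,007.00 → $30,264.63; payment $2,422.00; balance $27,842.63
Week 4: opening $27,842.63; interest $1,007.00 → $28,849.63; payment $2,308.00; balance $26,541.63
Week 5: opening $26,541.63; interest $1,007.00 → $27,548.63; payment $2,204.00; balance $25,344.63
Week 6: opening $25,344.63; interest $1,007.00 → $26,351.63; payment $2,109.00; balance $24,242.63
Week 7: opening $24,242.63; interest $1,007.00 → $25,249.63; payment $2,020.00; balance $23,229.63
Week 8: opening $23,229.63; interest $1,007.00 → $24,236.63; payment $1,939.00; balance $22,297.63
Week 9: opening $22,297.63; interest $1,007.00 → $23,304.63; payment $1,916.00; balance $21,388.63
Week 10: opening $21,388.63; interest $1,007.00 → $22,395.63; payment $1,916.00; balance $20,479.63
Week 11: opening $20,479.63; interest $1,007.00 → $21,486.63; payment $1,916.00; balance $19,570.63
Total paid: $23,973.00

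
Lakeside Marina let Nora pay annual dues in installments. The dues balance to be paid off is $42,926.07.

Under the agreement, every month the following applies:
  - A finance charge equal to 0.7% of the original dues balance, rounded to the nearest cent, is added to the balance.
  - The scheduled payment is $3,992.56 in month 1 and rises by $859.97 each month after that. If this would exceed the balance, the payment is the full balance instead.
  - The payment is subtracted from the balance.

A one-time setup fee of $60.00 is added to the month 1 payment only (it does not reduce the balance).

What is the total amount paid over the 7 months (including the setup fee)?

Month 1: $42,926.07 +$300.48 interest = $43,226.55; pay $3,992.56 (+ $60.00 fee) → $39,233.99
Month 2: $39,233.99 +$300.48 interest = $39,534.47; pay $4,852.53 → $34,681.94
Month 3: $34,681.94 +$300.48 interest = $34,982.42; pay $5,712.50 → $29,269.92
Month 4: $29,269.92 +$300.48 interest = $29,570.40; pay $6,572.47 → $22,997.93
Month 5: $22,997.93 +$300.48 interest = $23,298.41; pay $7,432.44 → $15,865.97
Month 6: $15,865.97 +$300.48 interest = $16,166.45; pay $8,292.41 → $7,874.04
Month 7: $7,874.04 +$300.48 interest = $8,174.52; pay $8,174.52 → $0.00
Total paid: $45,089.43

$45,089.43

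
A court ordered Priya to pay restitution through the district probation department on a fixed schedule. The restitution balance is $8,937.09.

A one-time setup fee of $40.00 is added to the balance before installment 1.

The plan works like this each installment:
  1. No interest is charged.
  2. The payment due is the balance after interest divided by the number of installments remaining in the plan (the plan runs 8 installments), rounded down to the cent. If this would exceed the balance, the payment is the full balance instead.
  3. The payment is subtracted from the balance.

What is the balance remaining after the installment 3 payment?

Installment 1: opening $8,977.09; payment $1,122.13; balance $7,854.96
Installment 2: opening $7,854.96; payment $1,122.13; balance $6,732.83
Installment 3: opening $6,732.83; payment $1,122.13; balance $5,610.70

$5,610.70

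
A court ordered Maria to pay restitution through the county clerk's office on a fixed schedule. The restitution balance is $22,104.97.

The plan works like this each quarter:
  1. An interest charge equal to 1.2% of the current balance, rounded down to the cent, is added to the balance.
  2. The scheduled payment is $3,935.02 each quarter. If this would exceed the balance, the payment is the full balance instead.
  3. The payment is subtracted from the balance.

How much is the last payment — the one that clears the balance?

$3,350.17

# | Opening | Interest | Payment | End bal
1 | $22,104.97 | $265.25 | $3,935.02 | $18,435.20
2 | $18,435.20 | $221.22 | $3,935.02 | $14,721.40
3 | $14,721.40 | $176.65 | $3,935.02 | $10,963.03
4 | $10,963.03 | $131.55 | $3,935.02 | $7,159.56
5 | $7,159.56 | $85.91 | $3,935.02 | $3,310.45
6 | $3,310.45 | $39.72 | $3,350.17 | $0.00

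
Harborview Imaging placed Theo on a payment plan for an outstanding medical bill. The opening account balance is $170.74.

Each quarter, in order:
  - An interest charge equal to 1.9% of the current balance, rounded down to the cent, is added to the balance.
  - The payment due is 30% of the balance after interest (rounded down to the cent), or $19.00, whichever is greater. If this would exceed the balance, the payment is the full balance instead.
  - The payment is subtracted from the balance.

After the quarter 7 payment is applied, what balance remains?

Quarter 1: $170.74 +$3.24 interest = $173.98; pay $52.19 → $121.79
Quarter 2: $121.79 +$2.31 interest = $124.10; pay $37.23 → $86.87
Quarter 3: $86.87 +$1.65 interest = $88.52; pay $26.55 → $61.97
Quarter 4: $61.97 +$1.17 interest = $63.14; pay $19.00 → $44.14
Quarter 5: $44.14 +$0.83 interest = $44.97; pay $19.00 → $25.97
Quarter 6: $25.97 +$0.49 interest = $26.46; pay $19.00 → $7.46
Quarter 7: $7.46 +$0.14 interest = $7.60; pay $7.60 → $0.00

$0.00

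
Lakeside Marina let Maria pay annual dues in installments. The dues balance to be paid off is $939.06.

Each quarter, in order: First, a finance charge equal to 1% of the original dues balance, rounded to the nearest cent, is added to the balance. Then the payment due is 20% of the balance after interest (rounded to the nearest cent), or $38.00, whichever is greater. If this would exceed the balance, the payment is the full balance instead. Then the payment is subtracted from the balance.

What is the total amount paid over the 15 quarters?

Quarter 1: opening $939.06; interest $9.39 → $948.45; payment $189.69; balance $758.76
Quarter 2: opening $758.76; interest $9.39 → $768.15; payment $153.63; balance $614.52
Quarter 3: opening $614.52; interest $9.39 → $623.91; payment $124.78; balance $499.13
Quarter 4: opening $499.13; interest $9.39 → $508.52; payment $101.70; balance $406.82
Quarter 5: opening $406.82; interest $9.39 → $416.21; payment $83.24; balance $332.97
Quarter 6: opening $332.97; interest $9.39 → $342.36; payment $68.47; balance $273.89
Quarter 7: opening $273.89; interest $9.39 → $283.28; payment $56.66; balance $226.62
Quarter 8: opening $226.62; interest $9.39 → $236.01; payment $47.20; balance $188.81
Quarter 9: opening $188.81; interest $9.39 → $198.20; payment $39.64; balance $158.56
Quarter 10: opening $158.56; interest $9.39 → $167.95; payment $38.00; balance $129.95
Quarter 11: opening $129.95; interest $9.39 → $139.34; payment $38.00; balance $101.34
Quarter 12: opening $101.34; interest $9.39 → $110.73; payment $38.00; balance $72.73
Quarter 13: opening $72.73; interest $9.39 → $82.12; payment $38.00; balance $44.12
Quarter 14: opening $44.12; interest $9.39 → $53.51; payment $38.00; balance $15.51
Quarter 15: opening $15.51; interest $9.39 → $24.90; payment $24.90; balance $0.00
Total paid: $1,079.91

$1,079.91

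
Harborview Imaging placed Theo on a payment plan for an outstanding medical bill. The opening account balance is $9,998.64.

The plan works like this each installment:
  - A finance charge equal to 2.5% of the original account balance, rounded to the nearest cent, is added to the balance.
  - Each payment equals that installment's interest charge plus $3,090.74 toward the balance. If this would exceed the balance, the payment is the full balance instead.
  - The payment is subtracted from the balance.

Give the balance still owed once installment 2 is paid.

$3,817.16

Installment 1: $9,998.64 +$249.97 interest = $10,248.61; pay $3,340.71 → $6,907.90
Installment 2: $6,907.90 +$249.97 interest = $7,157.87; pay $3,340.71 → $3,817.16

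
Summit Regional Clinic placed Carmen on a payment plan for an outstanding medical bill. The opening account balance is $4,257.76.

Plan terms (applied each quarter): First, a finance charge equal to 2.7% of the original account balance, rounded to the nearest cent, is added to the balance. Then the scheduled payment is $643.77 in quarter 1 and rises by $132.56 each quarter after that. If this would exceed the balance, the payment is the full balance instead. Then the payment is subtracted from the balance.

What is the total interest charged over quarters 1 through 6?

$689.76

Quarter 1: $4,257.76 +$114.96 interest = $4,372.72; pay $643.77 → $3,728.95
Quarter 2: $3,728.95 +$114.96 interest = $3,843.91; pay $776.33 → $3,067.58
Quarter 3: $3,067.58 +$114.96 interest = $3,182.54; pay $908.89 → $2,273.65
Quarter 4: $2,273.65 +$114.96 interest = $2,388.61; pay $1,041.45 → $1,347.16
Quarter 5: $1,347.16 +$114.96 interest = $1,462.12; pay $1,174.01 → $288.11
Quarter 6: $288.11 +$114.96 interest = $403.07; pay $403.07 → $0.00
Total interest: $114.96 + $114.96 + $114.96 + $114.96 + $114.96 + $114.96 = $689.76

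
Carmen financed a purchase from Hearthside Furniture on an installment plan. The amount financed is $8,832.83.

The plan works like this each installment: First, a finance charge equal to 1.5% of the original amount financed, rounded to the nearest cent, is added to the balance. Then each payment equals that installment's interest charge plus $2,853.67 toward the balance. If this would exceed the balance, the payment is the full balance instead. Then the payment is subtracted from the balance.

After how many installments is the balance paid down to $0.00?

Installment 1: $8,832.83 +$132.49 interest = $8,965.32; pay $2,986.16 → $5,979.16
Installment 2: $5,979.16 +$132.49 interest = $6,111.65; pay $2,986.16 → $3,125.49
Installment 3: $3,125.49 +$132.49 interest = $3,257.98; pay $2,986.16 → $271.82
Installment 4: $271.82 +$132.49 interest = $404.31; pay $404.31 → $0.00
Balance reaches $0.00 in installment 4.

4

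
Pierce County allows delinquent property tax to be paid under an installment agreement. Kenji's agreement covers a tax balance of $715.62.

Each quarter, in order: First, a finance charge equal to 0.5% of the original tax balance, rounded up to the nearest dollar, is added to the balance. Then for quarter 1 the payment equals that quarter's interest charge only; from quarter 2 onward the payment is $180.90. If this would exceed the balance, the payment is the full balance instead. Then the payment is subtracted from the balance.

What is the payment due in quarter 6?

$12.02

Quarter 1: opening $715.62; interest $4.00 → $719.62; payment $4.00; balance $715.62
Quarter 2: opening $715.62; interest $4.00 → $719.62; payment $180.90; balance $538.72
Quarter 3: opening $538.72; interest $4.00 → $542.72; payment $180.90; balance $361.82
Quarter 4: opening $361.82; interest $4.00 → $365.82; payment $180.90; balance $184.92
Quarter 5: opening $184.92; interest $4.00 → $188.92; payment $180.90; balance $8.02
Quarter 6: opening $8.02; interest $4.00 → $12.02; payment $12.02; balance $0.00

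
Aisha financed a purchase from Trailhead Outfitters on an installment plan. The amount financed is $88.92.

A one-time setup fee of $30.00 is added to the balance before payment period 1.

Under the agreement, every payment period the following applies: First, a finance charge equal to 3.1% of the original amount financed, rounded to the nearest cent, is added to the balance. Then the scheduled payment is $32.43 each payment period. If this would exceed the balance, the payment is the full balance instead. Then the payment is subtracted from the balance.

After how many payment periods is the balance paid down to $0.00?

5

Payment period 1: opening $118.92; interest $2.76 → $121.68; payment $32.43; balance $89.25
Payment period 2: opening $89.25; interest $2.76 → $92.01; payment $32.43; balance $59.58
Payment period 3: opening $59.58; interest $2.76 → $62.34; payment $32.43; balance $29.91
Payment period 4: opening $29.91; interest $2.76 → $32.67; payment $32.43; balance $0.24
Payment period 5: opening $0.24; interest $2.76 → $3.00; payment $3.00; balance $0.00
Balance reaches $0.00 in payment period 5.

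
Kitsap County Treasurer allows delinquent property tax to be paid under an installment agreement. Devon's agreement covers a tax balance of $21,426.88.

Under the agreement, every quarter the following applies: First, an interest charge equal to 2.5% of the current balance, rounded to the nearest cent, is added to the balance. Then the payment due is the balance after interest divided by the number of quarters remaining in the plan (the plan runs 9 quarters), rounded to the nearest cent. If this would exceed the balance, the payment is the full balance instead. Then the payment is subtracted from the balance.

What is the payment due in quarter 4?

Quarter 1: $21,426.88 +$535.67 interest = $21,962.55; pay $2,440.28 → $19,522.27
Quarter 2: $19,522.27 +$488.06 interest = $20,010.33; pay $2,501.29 → $17,509.04
Quarter 3: $17,509.04 +$437.73 interest = $17,946.77; pay $2,563.82 → $15,382.95
Quarter 4: $15,382.95 +$384.57 interest = $15,767.52; pay $2,627.92 → $13,139.60

$2,627.92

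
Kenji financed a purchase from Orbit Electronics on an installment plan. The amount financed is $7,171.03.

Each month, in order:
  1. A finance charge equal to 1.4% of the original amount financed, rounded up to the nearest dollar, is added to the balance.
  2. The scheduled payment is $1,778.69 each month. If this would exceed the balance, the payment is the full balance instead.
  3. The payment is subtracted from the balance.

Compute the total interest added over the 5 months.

$505.00

# | Opening | Interest | Payment | End bal
1 | $7,171.03 | $101.00 | $1,778.69 | $5,493.34
2 | $5,493.34 | $101.00 | $1,778.69 | $3,815.65
3 | $3,815.65 | $101.00 | $1,778.69 | $2,137.96
4 | $2,137.96 | $101.00 | $1,778.69 | $460.27
5 | $460.27 | $101.00 | $561.27 | $0.00
Total interest: $101.00 + $101.00 + $101.00 + $101.00 + $101.00 = $505.00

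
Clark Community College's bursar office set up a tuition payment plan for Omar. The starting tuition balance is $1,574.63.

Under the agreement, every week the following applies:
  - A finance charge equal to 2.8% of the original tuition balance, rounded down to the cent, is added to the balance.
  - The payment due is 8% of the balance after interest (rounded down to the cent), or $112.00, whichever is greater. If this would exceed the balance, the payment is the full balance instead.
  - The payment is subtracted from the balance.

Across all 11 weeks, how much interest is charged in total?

$484.88

Week 1: $1,574.63 +$44.08 interest = $1,618.71; pay $129.49 → $1,489.22
Week 2: $1,489.22 +$44.08 interest = $1,533.30; pay $122.66 → $1,410.64
Week 3: $1,410.64 +$44.08 interest = $1,454.72; pay $116.37 → $1,338.35
Week 4: $1,338.35 +$44.08 interest = $1,382.43; pay $112.00 → $1,270.43
Week 5: $1,270.43 +$44.08 interest = $1,314.51; pay $112.00 → $1,202.51
Week 6: $1,202.51 +$44.08 interest = $1,246.59; pay $112.00 → $1,134.59
Week 7: $1,134.59 +$44.08 interest = $1,178.67; pay $112.00 → $1,066.67
Week 8: $1,066.67 +$44.08 interest = $1,110.75; pay $112.00 → $998.75
Week 9: $998.75 +$44.08 interest = $1,042.83; pay $112.00 → $930.83
Week 10: $930.83 +$44.08 interest = $974.91; pay $112.00 → $862.91
Week 11: $862.91 +$44.08 interest = $906.99; pay $112.00 → $794.99
Total interest: $44.08 + $44.08 + $44.08 + $44.08 + $44.08 + $44.08 + $44.08 + $44.08 + $44.08 + $44.08 + $44.08 = $484.88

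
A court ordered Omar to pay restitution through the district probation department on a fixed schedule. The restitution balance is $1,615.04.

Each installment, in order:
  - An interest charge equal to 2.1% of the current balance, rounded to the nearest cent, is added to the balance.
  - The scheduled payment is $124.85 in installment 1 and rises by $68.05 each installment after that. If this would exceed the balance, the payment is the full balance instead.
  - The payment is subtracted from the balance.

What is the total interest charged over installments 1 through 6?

$145.01

# | Opening | Interest | Payment | End bal
1 | $1,615.04 | $33.92 | $124.85 | $1,524.11
2 | $1,524.11 | $32.01 | $192.90 | $1,363.22
3 | $1,363.22 | $28.63 | $260.95 | $1,130.90
4 | $1,130.90 | $23.75 | $329.00 | $825.65
5 | $825.65 | $17.34 | $397.05 | $445.94
6 | $445.94 | $9.36 | $455.30 | $0.00
Total interest: $33.92 + $32.01 + $28.63 + $23.75 + $17.34 + $9.36 = $145.01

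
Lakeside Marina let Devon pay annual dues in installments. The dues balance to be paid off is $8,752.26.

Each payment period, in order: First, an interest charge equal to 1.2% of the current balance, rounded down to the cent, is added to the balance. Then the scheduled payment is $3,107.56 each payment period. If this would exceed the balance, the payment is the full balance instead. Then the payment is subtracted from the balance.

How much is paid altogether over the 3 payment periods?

Payment period 1: $8,752.26 +$105.02 interest = $8,857.28; pay $3,107.56 → $5,749.72
Payment period 2: $5,749.72 +$68.99 interest = $5,818.71; pay $3,107.56 → $2,711.15
Payment period 3: $2,711.15 +$32.53 interest = $2,743.68; pay $2,743.68 → $0.00
Total paid: $8,958.80

$8,958.80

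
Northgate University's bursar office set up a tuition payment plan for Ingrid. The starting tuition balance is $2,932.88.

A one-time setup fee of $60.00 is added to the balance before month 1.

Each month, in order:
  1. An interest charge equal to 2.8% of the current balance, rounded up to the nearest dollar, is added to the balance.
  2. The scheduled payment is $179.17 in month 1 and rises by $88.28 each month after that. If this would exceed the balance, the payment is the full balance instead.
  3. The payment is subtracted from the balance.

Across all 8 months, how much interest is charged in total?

$453.00

Month 1: opening $2,992.88; interest $84.00 → $3,076.88; payment $179.17; balance $2,897.71
Month 2: opening $2,897.71; interest $82.00 → $2,979.71; payment $267.45; balance $2,712.26
Month 3: opening $2,712.26; interest $76.00 → $2,788.26; payment $355.73; balance $2,432.53
Month 4: opening $2,432.53; interest $69.00 → $2,501.53; payment $444.01; balance $2,057.52
Month 5: opening $2,057.52; interest $58.00 → $2,115.52; payment $532.29; balance $1,583.23
Month 6: opening $1,583.23; interest $45.00 → $1,628.23; payment $620.57; balance $1,007.66
Month 7: opening $1,007.66; interest $29.00 → $1,036.66; payment $708.85; balance $327.81
Month 8: opening $327.81; interest $10.00 → $337.81; payment $337.81; balance $0.00
Total interest: $84.00 + $82.00 + $76.00 + $69.00 + $58.00 + $45.00 + $29.00 + $10.00 = $453.00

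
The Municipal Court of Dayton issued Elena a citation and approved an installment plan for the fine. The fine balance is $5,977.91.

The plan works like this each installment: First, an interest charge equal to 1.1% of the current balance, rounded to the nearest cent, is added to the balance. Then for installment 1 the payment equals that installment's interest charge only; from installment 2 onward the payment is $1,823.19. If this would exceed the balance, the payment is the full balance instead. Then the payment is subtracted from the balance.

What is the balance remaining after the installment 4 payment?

$647.41

# | Opening | Interest | Payment | End bal
1 | $5,977.91 | $65.76 | $65.76 | $5,977.91
2 | $5,977.91 | $65.76 | $1,823.19 | $4,220.48
3 | $4,220.48 | $46.43 | $1,823.19 | $2,443.72
4 | $2,443.72 | $26.88 | $1,823.19 | $647.41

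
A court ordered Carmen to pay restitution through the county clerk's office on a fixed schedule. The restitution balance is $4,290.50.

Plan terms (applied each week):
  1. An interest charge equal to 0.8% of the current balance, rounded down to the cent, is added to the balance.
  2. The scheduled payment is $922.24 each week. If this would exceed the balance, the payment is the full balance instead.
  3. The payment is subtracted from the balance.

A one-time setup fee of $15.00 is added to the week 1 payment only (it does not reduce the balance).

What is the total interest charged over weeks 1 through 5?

Week 1: opening $4,290.50; interest $34.32 → $4,324.82; payment $922.24 (+ $15.00 fee); balance $3,402.58
Week 2: opening $3,402.58; interest $27.22 → $3,429.80; payment $922.24; balance $2,507.56
Week 3: opening $2,507.56; interest $20.06 → $2,527.62; payment $922.24; balance $1,605.38
Week 4: opening $1,605.38; interest $12.84 → $1,618.22; payment $922.24; balance $695.98
Week 5: opening $695.98; interest $5.56 → $701.54; payment $701.54; balance $0.00
Total interest: $34.32 + $27.22 + $20.06 + $12.84 + $5.56 = $100.00

$100.00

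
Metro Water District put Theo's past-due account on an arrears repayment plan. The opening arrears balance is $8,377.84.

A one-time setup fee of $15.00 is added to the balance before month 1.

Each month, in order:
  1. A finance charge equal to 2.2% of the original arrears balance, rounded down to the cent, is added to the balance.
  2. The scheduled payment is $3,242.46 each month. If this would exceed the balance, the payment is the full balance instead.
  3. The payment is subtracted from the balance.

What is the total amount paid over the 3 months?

Month 1: opening $8,392.84; interest $184.31 → $8,577.15; payment $3,242.46; balance $5,334.69
Month 2: opening $5,334.69; interest $184.31 → $5,519.00; payment $3,242.46; balance $2,276.54
Month 3: opening $2,276.54; interest $184.31 → $2,460.85; payment $2,460.85; balance $0.00
Total paid: $8,945.77

$8,945.77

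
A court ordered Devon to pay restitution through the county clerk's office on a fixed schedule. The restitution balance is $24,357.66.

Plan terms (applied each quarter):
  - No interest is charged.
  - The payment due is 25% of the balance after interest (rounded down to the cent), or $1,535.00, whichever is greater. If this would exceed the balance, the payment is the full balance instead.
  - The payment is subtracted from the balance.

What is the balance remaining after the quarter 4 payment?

$7,706.93

Quarter 1: opening $24,357.66; payment $6,089.41; balance $18,268.25
Quarter 2: opening $18,268.25; payment $4,567.06; balance $13,701.19
Quarter 3: opening $13,701.19; payment $3,425.29; balance $10,275.90
Quarter 4: opening $10,275.90; payment $2,568.97; balance $7,706.93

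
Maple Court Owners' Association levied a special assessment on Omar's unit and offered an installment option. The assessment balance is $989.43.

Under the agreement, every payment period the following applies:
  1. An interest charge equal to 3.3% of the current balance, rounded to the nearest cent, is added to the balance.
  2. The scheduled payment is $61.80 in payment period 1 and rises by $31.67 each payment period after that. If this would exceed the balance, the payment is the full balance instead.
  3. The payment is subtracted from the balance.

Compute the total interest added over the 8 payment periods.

Payment period 1: $989.43 +$32.65 interest = $1,022.08; pay $61.80 → $960.28
Payment period 2: $960.28 +$31.69 interest = $991.97; pay $93.47 → $898.50
Payment period 3: $898.50 +$29.65 interest = $928.15; pay $125.14 → $803.01
Payment period 4: $803.01 +$26.50 interest = $829.51; pay $156.81 → $672.70
Payment period 5: $672.70 +$22.20 interest = $694.90; pay $188.48 → $506.42
Payment period 6: $506.42 +$16.71 interest = $523.13; pay $220.15 → $302.98
Payment period 7: $302.98 +$10.00 interest = $312.98; pay $251.82 → $61.16
Payment period 8: $61.16 +$2.02 interest = $63.18; pay $63.18 → $0.00
Total interest: $32.65 + $31.69 + $29.65 + $26.50 + $22.20 + $16.71 + $10.00 + $2.02 = $171.42

$171.42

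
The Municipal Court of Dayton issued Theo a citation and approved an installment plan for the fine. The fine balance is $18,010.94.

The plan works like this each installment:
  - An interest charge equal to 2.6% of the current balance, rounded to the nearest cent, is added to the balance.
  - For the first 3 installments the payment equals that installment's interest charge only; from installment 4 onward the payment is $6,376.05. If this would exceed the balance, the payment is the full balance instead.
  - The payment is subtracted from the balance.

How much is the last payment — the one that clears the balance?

Installment 1: $18,010.94 +$468.28 interest = $18,479.22; pay $468.28 → $18,010.94
Installment 2: $18,010.94 +$468.28 interest = $18,479.22; pay $468.28 → $18,010.94
Installment 3: $18,010.94 +$468.28 interest = $18,479.22; pay $468.28 → $18,010.94
Installment 4: $18,010.94 +$468.28 interest = $18,479.22; pay $6,376.05 → $12,103.17
Installment 5: $12,103.17 +$314.68 interest = $12,417.85; pay $6,376.05 → $6,041.80
Installment 6: $6,041.80 +$157.09 interest = $6,198.89; pay $6,198.89 → $0.00

$6,198.89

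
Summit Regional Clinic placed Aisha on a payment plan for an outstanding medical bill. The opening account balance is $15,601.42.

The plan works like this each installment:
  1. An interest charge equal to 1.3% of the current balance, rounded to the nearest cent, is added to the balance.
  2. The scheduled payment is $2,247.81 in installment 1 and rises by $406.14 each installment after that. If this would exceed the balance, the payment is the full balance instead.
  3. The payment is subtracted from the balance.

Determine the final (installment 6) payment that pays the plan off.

$1,005.48

Installment 1: opening $15,601.42; interest $202.82 → $15,804.24; payment $2,247.81; balance $13,556.43
Installment 2: opening $13,556.43; interest $176.23 → $13,732.66; payment $2,653.95; balance $11,078.71
Installment 3: opening $11,078.71; interest $144.02 → $11,222.73; payment $3,060.09; balance $8,162.64
Installment 4: opening $8,162.64; interest $106.11 → $8,268.75; payment $3,466.23; balance $4,802.52
Installment 5: opening $4,802.52; interest $62.43 → $4,864.95; payment $3,872.37; balance $992.58
Installment 6: opening $992.58; interest $12.90 → $1,005.48; payment $1,005.48; balance $0.00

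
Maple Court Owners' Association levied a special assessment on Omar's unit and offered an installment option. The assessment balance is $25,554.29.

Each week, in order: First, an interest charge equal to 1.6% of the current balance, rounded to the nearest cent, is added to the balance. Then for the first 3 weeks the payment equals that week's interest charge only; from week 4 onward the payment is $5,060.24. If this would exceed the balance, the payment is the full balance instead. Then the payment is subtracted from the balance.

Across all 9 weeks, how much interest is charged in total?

$2,539.39

Week 1: $25,554.29 +$408.87 interest = $25,963.16; pay $408.87 → $25,554.29
Week 2: $25,554.29 +$408.87 interest = $25,963.16; pay $408.87 → $25,554.29
Week 3: $25,554.29 +$408.87 interest = $25,963.16; pay $408.87 → $25,554.29
Week 4: $25,554.29 +$408.87 interest = $25,963.16; pay $5,060.24 → $20,902.92
Week 5: $20,902.92 +$334.45 interest = $21,237.37; pay $5,060.24 → $16,177.13
Week 6: $16,177.13 +$258.83 interest = $16,435.96; pay $5,060.24 → $11,375.72
Week 7: $11,375.72 +$182.01 interest = $11,557.73; pay $5,060.24 → $6,497.49
Week 8: $6,497.49 +$103.96 interest = $6,601.45; pay $5,060.24 → $1,541.21
Week 9: $1,541.21 +$24.66 interest = $1,565.87; pay $1,565.87 → $0.00
Total interest: $408.87 + $408.87 + $408.87 + $408.87 + $334.45 + $258.83 + $182.01 + $103.96 + $24.66 = $2,539.39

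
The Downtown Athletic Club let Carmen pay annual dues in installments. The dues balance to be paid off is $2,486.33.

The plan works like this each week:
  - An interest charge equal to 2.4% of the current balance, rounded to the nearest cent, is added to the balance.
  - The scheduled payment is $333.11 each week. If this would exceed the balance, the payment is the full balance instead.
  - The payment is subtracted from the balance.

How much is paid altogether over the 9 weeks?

Week 1: $2,486.33 +$59.67 interest = $2,546.00; pay $333.11 → $2,212.89
Week 2: $2,212.89 +$53.11 interest = $2,266.00; pay $333.11 → $1,932.89
Week 3: $1,932.89 +$46.39 interest = $1,979.28; pay $333.11 → $1,646.17
Week 4: $1,646.17 +$39.51 interest = $1,685.68; pay $333.11 → $1,352.57
Week 5: $1,352.57 +$32.46 interest = $1,385.03; pay $333.11 → $1,051.92
Week 6: $1,051.92 +$25.25 interest = $1,077.17; pay $333.11 → $744.06
Week 7: $744.06 +$17.86 interest = $761.92; pay $333.11 → $428.81
Week 8: $428.81 +$10.29 interest = $439.10; pay $333.11 → $105.99
Week 9: $105.99 +$2.54 interest = $108.53; pay $108.53 → $0.00
Total paid: $2,773.41

$2,773.41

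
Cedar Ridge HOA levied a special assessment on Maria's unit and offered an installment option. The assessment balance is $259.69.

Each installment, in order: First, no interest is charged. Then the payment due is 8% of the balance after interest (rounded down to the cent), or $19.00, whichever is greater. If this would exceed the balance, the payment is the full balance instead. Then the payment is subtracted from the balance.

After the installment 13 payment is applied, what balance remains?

# | Opening | Payment | End bal
1 | $259.69 | $20.77 | $238.92
2 | $238.92 | $19.11 | $219.81
3 | $219.81 | $19.00 | $200.81
4 | $200.81 | $19.00 | $181.81
5 | $181.81 | $19.00 | $162.81
6 | $162.81 | $19.00 | $143.81
7 | $143.81 | $19.00 | $124.81
8 | $124.81 | $19.00 | $105.81
9 | $105.81 | $19.00 | $86.81
10 | $86.81 | $19.00 | $67.81
11 | $67.81 | $19.00 | $48.81
12 | $48.81 | $19.00 | $29.81
13 | $29.81 | $19.00 | $10.81

$10.81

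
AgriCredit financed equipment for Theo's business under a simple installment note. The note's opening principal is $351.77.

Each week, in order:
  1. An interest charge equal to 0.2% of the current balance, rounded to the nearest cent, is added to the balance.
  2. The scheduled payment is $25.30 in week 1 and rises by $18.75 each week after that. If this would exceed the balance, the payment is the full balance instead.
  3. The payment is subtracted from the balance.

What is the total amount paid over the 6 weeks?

Week 1: opening $351.77; interest $0.70 → $352.47; payment $25.30; balance $327.17
Week 2: opening $327.17; interest $0.65 → $327.82; payment $44.05; balance $283.77
Week 3: opening $283.77; interest $0.57 → $284.34; payment $62.80; balance $221.54
Week 4: opening $221.54; interest $0.44 → $221.98; payment $81.55; balance $140.43
Week 5: opening $140.43; interest $0.28 → $140.71; payment $100.30; balance $40.41
Week 6: opening $40.41; interest $0.08 → $40.49; payment $40.49; balance $0.00
Total paid: $354.49

$354.49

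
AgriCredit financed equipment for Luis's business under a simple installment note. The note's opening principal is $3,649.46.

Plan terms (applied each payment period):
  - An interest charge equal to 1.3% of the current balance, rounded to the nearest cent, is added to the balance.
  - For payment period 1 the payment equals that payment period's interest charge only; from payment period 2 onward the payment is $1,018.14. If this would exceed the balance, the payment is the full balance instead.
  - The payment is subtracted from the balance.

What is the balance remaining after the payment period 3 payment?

$1,695.44

# | Opening | Interest | Payment | End bal
1 | $3,649.46 | $47.44 | $47.44 | $3,649.46
2 | $3,649.46 | $47.44 | $1,018.14 | $2,678.76
3 | $2,678.76 | $34.82 | $1,018.14 | $1,695.44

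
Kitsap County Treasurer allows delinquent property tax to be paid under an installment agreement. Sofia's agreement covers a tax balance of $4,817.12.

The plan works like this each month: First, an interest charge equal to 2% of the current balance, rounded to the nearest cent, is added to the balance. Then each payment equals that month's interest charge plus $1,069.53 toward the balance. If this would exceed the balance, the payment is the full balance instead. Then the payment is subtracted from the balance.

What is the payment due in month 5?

# | Opening | Interest | Payment | End bal
1 | $4,817.12 | $96.34 | $1,165.87 | $3,747.59
2 | $3,747.59 | $74.95 | $1,144.48 | $2,678.06
3 | $2,678.06 | $53.56 | $1,123.09 | $1,608.53
4 | $1,608.53 | $32.17 | $1,101.70 | $539.00
5 | $539.00 | $10.78 | $549.78 | $0.00

$549.78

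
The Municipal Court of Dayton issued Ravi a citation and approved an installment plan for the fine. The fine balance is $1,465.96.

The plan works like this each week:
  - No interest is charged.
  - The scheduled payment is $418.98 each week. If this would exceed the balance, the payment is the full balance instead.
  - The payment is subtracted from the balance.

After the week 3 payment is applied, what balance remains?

# | Opening | Payment | End bal
1 | $1,465.96 | $418.98 | $1,046.98
2 | $1,046.98 | $418.98 | $628.00
3 | $628.00 | $418.98 | $209.02

$209.02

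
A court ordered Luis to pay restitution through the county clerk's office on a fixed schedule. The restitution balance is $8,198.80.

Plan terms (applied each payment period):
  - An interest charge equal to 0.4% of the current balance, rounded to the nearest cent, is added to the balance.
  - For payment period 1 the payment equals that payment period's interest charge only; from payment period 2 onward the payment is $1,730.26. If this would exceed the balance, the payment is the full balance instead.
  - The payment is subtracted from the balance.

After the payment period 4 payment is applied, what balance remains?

$3,086.02

Payment period 1: opening $8,198.80; interest $32.80 → $8,231.60; payment $32.80; balance $8,198.80
Payment period 2: opening $8,198.80; interest $32.80 → $8,231.60; payment $1,730.26; balance $6,501.34
Payment period 3: opening $6,501.34; interest $26.01 → $6,527.35; payment $1,730.26; balance $4,797.09
Payment period 4: opening $4,797.09; interest $19.19 → $4,816.28; payment $1,730.26; balance $3,086.02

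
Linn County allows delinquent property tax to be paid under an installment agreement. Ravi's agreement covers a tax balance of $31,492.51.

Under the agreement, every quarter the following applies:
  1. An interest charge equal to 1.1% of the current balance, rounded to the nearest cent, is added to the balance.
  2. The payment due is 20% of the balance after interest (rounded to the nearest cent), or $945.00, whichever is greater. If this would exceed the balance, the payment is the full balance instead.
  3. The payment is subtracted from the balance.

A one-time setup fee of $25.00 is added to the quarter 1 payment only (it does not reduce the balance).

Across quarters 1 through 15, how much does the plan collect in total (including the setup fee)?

Quarter 1: opening $31,492.51; interest $346.42 → $31,838.93; payment $6,367.79 (+ $25.00 fee); balance $25,471.14
Quarter 2: opening $25,471.14; interest $280.18 → $25,751.32; payment $5,150.26; balance $20,601.06
Quarter 3: opening $20,601.06; interest $226.61 → $20,827.67; payment $4,165.53; balance $16,662.14
Quarter 4: opening $16,662.14; interest $183.28 → $16,845.42; payment $3,369.08; balance $13,476.34
Quarter 5: opening $13,476.34; interest $148.24 → $13,624.58; payment $2,724.92; balance $10,899.66
Quarter 6: opening $10,899.66; interest $119.90 → $11,019.56; payment $2,203.91; balance $8,815.65
Quarter 7: opening $8,815.65; interest $96.97 → $8,912.62; payment $1,782.52; balance $7,130.10
Quarter 8: opening $7,130.10; interest $78.43 → $7,208.53; payment $1,441.71; balance $5,766.82
Quarter 9: opening $5,766.82; interest $63.44 → $5,830.26; payment $1,166.05; balance $4,664.21
Quarter 10: opening $4,664.21; interest $51.31 → $4,715.52; payment $945.00; balance $3,770.52
Quarter 11: opening $3,770.52; interest $41.48 → $3,812.00; payment $945.00; balance $2,867.00
Quarter 12: opening $2,867.00; interest $31.54 → $2,898.54; payment $945.00; balance $1,953.54
Quarter 13: opening $1,953.54; interest $21.49 → $1,975.03; payment $945.00; balance $1,030.03
Quarter 14: opening $1,030.03; interest $11.33 → $1,041.36; payment $945.00; balance $96.36
Quarter 15: opening $96.36; interest $1.06 → $97.42; payment $97.42; balance $0.00
Total paid: $33,219.19

$33,219.19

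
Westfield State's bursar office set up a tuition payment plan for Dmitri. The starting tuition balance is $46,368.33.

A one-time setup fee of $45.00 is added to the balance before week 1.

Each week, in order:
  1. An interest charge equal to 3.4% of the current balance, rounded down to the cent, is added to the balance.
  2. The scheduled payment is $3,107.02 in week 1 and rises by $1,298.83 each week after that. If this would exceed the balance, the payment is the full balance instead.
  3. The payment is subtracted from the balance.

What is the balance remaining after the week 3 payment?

Week 1: $46,413.33 +$1,578.05 interest = $47,991.38; pay $3,107.02 → $44,884.36
Week 2: $44,884.36 +$1,526.06 interest = $46,410.42; pay $4,405.85 → $42,004.57
Week 3: $42,004.57 +$1,428.15 interest = $43,432.72; pay $5,704.68 → $37,728.04

$37,728.04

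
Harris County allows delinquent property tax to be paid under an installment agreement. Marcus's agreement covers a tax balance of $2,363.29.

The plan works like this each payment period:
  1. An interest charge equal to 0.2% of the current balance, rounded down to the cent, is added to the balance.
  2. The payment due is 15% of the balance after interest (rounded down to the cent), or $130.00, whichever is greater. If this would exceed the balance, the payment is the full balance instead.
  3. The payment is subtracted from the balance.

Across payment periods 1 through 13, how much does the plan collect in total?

$2,390.08

Payment period 1: $2,363.29 +$4.72 interest = $2,368.01; pay $355.20 → $2,012.81
Payment period 2: $2,012.81 +$4.02 interest = $2,016.83; pay $302.52 → $1,714.31
Payment period 3: $1,714.31 +$3.42 interest = $1,717.73; pay $257.65 → $1,460.08
Payment period 4: $1,460.08 +$2.92 interest = $1,463.00; pay $219.45 → $1,243.55
Payment period 5: $1,243.55 +$2.48 interest = $1,246.03; pay $186.90 → $1,059.13
Payment period 6: $1,059.13 +$2.11 interest = $1,061.24; pay $159.18 → $902.06
Payment period 7: $902.06 +$1.80 interest = $903.86; pay $135.57 → $768.29
Payment period 8: $768.29 +$1.53 interest = $769.82; pay $130.00 → $639.82
Payment period 9: $639.82 +$1.27 interest = $641.09; pay $130.00 → $511.09
Payment period 10: $511.09 +$1.02 interest = $512.11; pay $130.00 → $382.11
Payment period 11: $382.11 +$0.76 interest = $382.87; pay $130.00 → $252.87
Payment period 12: $252.87 +$0.50 interest = $253.37; pay $130.00 → $123.37
Payment period 13: $123.37 +$0.24 interest = $123.61; pay $123.61 → $0.00
Total paid: $2,390.08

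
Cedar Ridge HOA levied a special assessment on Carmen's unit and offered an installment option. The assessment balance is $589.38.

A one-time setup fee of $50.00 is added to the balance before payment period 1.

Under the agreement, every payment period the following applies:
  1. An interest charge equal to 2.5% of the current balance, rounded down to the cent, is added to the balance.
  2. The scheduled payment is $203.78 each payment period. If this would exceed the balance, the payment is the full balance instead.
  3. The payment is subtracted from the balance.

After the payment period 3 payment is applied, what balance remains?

Payment period 1: opening $639.38; interest $15.98 → $655.36; payment $203.78; balance $451.58
Payment period 2: opening $451.58; interest $11.28 → $462.86; payment $203.78; balance $259.08
Payment period 3: opening $259.08; interest $6.47 → $265.55; payment $203.78; balance $61.77

$61.77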